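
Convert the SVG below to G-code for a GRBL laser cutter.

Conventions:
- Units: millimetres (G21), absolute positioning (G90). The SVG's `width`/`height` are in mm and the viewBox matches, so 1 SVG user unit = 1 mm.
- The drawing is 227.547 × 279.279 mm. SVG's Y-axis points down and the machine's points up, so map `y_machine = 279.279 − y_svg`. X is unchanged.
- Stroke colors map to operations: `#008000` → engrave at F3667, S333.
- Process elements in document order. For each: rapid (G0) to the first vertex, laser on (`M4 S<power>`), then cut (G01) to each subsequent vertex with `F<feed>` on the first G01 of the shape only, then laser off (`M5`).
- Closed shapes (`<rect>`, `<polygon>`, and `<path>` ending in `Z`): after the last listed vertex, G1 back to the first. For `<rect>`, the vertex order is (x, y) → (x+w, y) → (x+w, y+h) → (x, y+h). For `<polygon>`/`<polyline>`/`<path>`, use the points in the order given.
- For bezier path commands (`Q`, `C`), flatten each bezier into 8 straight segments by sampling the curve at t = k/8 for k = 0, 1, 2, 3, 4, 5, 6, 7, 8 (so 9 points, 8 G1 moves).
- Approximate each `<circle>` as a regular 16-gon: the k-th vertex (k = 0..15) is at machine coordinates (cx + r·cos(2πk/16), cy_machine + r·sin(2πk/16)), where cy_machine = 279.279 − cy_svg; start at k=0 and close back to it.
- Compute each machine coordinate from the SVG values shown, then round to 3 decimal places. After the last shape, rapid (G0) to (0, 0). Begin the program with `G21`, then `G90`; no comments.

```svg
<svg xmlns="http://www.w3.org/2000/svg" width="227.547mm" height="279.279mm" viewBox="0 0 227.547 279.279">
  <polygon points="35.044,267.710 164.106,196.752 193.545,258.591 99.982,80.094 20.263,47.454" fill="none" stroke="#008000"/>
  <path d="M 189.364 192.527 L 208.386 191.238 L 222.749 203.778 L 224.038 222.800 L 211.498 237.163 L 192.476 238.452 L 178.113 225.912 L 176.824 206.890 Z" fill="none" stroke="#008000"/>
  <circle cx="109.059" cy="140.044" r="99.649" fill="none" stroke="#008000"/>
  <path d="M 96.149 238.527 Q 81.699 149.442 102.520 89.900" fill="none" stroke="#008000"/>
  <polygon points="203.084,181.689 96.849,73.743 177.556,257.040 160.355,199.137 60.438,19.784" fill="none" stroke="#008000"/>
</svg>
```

viewBox `0 0 227.547 279.279` with mm width/height → 1 unit = 1 mm. Flip: y_m = 279.279 − y_svg.

**Shape 1** — `<polygon>` closed polygon, stroke `#008000` → engrave (S333, F3667). Machine vertices: (35.044,11.569) → (164.106,82.527) → (193.545,20.688) → (99.982,199.185) → (20.263,231.825) → (35.044,11.569). Closed: final G1 returns to the first vertex.

**Shape 2** — `<path>` regular polygon, stroke `#008000` → engrave (S333, F3667). Machine vertices: (189.364,86.752) → (208.386,88.041) → (222.749,75.501) → (224.038,56.479) → (211.498,42.116) → (192.476,40.827) → (178.113,53.367) → (176.824,72.389) → (189.364,86.752). Closed: final G1 returns to the first vertex.

**Shape 3** — `<circle>` circle, stroke `#008000` → engrave (S333, F3667). Machine vertices: (208.708,139.235) → (201.123,177.369) → (179.521,209.697) → (147.193,231.299) → (109.059,238.884) → (70.925,231.299) → (38.597,209.697) → (16.995,177.369) → (9.410,139.235) → (16.995,101.101) → (38.597,68.773) → (70.925,47.171) → (109.059,39.586) → (147.193,47.171) → (179.521,68.773) → (201.123,101.101) → (208.708,139.235). Closed: final G1 returns to the first vertex.

**Shape 4** — `<path>` quadratic bezier, stroke `#008000` → engrave (S333, F3667). Control points (SVG): P0=(96.149,238.527), P1=(81.699,149.442), P2=(102.520,89.900); sampled at t=k/8. Machine vertices: (96.149,40.752) → (93.088,62.562) → (91.128,83.448) → (90.271,103.411) → (90.517,122.451) → (91.864,140.568) → (94.314,157.762) → (97.866,174.032) → (102.520,189.379). Open path.

**Shape 5** — `<polygon>` closed polygon, stroke `#008000` → engrave (S333, F3667). Machine vertices: (203.084,97.590) → (96.849,205.536) → (177.556,22.239) → (160.355,80.142) → (60.438,259.495) → (203.084,97.590). Closed: final G1 returns to the first vertex.

G21
G90
G0 X35.044 Y11.569
M4 S333
G01 X164.106 Y82.527 F3667
G01 X193.545 Y20.688
G01 X99.982 Y199.185
G01 X20.263 Y231.825
G01 X35.044 Y11.569
M5
G0 X189.364 Y86.752
M4 S333
G01 X208.386 Y88.041 F3667
G01 X222.749 Y75.501
G01 X224.038 Y56.479
G01 X211.498 Y42.116
G01 X192.476 Y40.827
G01 X178.113 Y53.367
G01 X176.824 Y72.389
G01 X189.364 Y86.752
M5
G0 X208.708 Y139.235
M4 S333
G01 X201.123 Y177.369 F3667
G01 X179.521 Y209.697
G01 X147.193 Y231.299
G01 X109.059 Y238.884
G01 X70.925 Y231.299
G01 X38.597 Y209.697
G01 X16.995 Y177.369
G01 X9.410 Y139.235
G01 X16.995 Y101.101
G01 X38.597 Y68.773
G01 X70.925 Y47.171
G01 X109.059 Y39.586
G01 X147.193 Y47.171
G01 X179.521 Y68.773
G01 X201.123 Y101.101
G01 X208.708 Y139.235
M5
G0 X96.149 Y40.752
M4 S333
G01 X93.088 Y62.562 F3667
G01 X91.128 Y83.448
G01 X90.271 Y103.411
G01 X90.517 Y122.451
G01 X91.864 Y140.568
G01 X94.314 Y157.762
G01 X97.866 Y174.032
G01 X102.520 Y189.379
M5
G0 X203.084 Y97.590
M4 S333
G01 X96.849 Y205.536 F3667
G01 X177.556 Y22.239
G01 X160.355 Y80.142
G01 X60.438 Y259.495
G01 X203.084 Y97.590
M5
G0 X0.000 Y0.000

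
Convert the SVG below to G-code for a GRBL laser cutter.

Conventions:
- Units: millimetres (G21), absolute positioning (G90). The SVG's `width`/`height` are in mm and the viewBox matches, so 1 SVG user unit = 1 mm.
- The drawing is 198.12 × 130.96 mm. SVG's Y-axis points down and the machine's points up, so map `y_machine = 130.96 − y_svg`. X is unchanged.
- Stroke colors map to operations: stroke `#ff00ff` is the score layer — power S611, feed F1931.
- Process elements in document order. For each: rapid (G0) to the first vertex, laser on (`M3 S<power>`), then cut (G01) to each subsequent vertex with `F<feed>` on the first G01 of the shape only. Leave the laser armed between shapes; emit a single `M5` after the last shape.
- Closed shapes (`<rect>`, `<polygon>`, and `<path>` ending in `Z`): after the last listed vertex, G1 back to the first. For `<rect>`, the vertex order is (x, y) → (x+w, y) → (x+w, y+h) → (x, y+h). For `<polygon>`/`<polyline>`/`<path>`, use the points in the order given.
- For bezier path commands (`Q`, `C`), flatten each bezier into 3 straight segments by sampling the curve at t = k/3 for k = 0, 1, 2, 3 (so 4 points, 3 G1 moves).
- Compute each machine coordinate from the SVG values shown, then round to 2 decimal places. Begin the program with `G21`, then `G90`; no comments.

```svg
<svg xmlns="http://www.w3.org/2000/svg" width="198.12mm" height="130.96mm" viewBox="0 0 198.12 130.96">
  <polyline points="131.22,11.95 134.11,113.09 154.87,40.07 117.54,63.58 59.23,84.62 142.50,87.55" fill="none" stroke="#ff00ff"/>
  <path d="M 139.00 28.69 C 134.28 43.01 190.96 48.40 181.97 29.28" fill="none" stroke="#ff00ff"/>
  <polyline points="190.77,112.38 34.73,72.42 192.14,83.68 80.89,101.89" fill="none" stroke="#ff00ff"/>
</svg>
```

Since the viewBox matches the mm dimensions, user units are millimetres directly. The only transform is the Y-flip y_m = 130.96 − y_svg.

Shape 1 is a open polyline drawn with `<polyline>`. Its stroke #ff00ff means score at S611, F1931. After flipping Y the toolpath is (131.22,119.01) → (134.11,17.87) → (154.87,90.89) → (117.54,67.38) → (59.23,46.34) → (142.50,43.41).

Shape 2 is a cubic bezier drawn with `<path>`. Its stroke #ff00ff means score at S611, F1931. After flipping Y the toolpath is (139.00,102.27) → (150.04,91.50) → (173.78,90.15) → (181.97,101.68).

Shape 3 is a open polyline drawn with `<polyline>`. Its stroke #ff00ff means score at S611, F1931. After flipping Y the toolpath is (190.77,18.58) → (34.73,58.54) → (192.14,47.28) → (80.89,29.07).

G21
G90
G0 X131.22 Y119.01
M3 S611
G01 X134.11 Y17.87 F1931
G01 X154.87 Y90.89
G01 X117.54 Y67.38
G01 X59.23 Y46.34
G01 X142.50 Y43.41
G0 X139.00 Y102.27
M3 S611
G01 X150.04 Y91.50 F1931
G01 X173.78 Y90.15
G01 X181.97 Y101.68
G0 X190.77 Y18.58
M3 S611
G01 X34.73 Y58.54 F1931
G01 X192.14 Y47.28
G01 X80.89 Y29.07
M5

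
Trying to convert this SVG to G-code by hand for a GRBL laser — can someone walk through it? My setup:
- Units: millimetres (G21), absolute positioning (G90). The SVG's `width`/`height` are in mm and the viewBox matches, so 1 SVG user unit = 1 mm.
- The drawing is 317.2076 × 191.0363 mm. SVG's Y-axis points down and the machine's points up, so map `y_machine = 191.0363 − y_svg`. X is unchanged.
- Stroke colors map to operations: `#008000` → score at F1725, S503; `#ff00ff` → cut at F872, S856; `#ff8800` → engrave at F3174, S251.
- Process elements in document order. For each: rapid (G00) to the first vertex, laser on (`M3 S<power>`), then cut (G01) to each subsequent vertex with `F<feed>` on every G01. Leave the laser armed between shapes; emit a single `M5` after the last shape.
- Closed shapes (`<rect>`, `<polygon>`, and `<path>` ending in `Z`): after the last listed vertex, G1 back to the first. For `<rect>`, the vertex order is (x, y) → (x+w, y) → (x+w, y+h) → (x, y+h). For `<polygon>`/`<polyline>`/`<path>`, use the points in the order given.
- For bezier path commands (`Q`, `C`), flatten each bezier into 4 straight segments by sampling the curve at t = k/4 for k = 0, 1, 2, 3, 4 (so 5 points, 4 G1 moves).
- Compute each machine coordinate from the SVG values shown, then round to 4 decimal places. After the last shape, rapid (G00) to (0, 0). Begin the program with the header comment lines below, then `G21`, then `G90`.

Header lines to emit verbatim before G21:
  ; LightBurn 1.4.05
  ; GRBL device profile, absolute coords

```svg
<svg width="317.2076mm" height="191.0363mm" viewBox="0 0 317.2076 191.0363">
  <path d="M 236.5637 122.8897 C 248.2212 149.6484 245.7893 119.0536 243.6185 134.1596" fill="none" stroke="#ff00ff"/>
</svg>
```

1 u = 1 mm; y_m = 191.0363 − y.

[1] `<path>` cubic bezier, #ff00ff→cut S856 F872: (236.5637,68.1466) → (242.8893,57.2211) → (245.2767,58.1419) → (245.0713,61.2475) → (243.6185,56.8767)

; LightBurn 1.4.05
; GRBL device profile, absolute coords
G21
G90
G00 X236.5637 Y68.1466
M3 S856
G01 X242.8893 Y57.2211 F872
G01 X245.2767 Y58.1419 F872
G01 X245.0713 Y61.2475 F872
G01 X243.6185 Y56.8767 F872
M5
G00 X0.0000 Y0.0000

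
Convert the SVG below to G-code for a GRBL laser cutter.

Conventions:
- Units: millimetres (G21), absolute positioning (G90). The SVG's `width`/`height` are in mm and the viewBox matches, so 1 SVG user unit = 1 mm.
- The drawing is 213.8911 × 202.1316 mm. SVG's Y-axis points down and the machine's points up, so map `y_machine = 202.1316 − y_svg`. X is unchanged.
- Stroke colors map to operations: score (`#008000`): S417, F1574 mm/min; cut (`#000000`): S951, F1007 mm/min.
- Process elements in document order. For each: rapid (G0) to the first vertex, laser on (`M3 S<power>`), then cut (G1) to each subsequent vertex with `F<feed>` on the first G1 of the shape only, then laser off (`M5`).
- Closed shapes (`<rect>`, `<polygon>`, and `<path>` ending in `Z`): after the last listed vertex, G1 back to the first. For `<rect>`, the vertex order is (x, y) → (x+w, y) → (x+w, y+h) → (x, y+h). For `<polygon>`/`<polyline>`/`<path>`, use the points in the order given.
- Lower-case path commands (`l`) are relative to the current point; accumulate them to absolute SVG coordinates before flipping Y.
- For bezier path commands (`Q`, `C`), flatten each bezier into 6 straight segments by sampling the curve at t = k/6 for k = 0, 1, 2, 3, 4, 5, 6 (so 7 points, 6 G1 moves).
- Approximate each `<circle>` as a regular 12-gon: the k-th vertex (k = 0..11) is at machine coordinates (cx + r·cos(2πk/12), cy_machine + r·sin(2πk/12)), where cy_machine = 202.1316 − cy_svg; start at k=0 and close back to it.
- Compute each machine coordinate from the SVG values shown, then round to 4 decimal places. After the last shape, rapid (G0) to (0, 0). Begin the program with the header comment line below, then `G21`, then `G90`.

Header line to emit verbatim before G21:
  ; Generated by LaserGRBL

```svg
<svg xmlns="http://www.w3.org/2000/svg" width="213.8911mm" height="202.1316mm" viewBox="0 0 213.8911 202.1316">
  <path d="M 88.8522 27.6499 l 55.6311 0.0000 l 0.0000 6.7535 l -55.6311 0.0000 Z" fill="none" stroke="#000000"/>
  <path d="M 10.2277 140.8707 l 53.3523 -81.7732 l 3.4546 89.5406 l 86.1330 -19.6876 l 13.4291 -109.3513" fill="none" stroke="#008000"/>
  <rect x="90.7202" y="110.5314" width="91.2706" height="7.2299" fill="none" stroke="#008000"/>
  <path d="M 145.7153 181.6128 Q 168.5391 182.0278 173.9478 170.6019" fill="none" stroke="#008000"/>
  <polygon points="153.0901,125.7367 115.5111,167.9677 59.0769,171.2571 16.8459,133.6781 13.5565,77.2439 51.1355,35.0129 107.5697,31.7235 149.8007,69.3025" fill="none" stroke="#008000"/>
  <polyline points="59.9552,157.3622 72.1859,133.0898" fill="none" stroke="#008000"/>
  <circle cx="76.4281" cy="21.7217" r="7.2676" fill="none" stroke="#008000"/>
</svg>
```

; Generated by LaserGRBL
G21
G90
G0 X88.8522 Y174.4817
M3 S951
G1 X144.4833 Y174.4817 F1007
G1 X144.4833 Y167.7282
G1 X88.8522 Y167.7282
G1 X88.8522 Y174.4817
M5
G0 X10.2277 Y61.2609
M3 S417
G1 X63.5800 Y143.0341 F1574
G1 X67.0346 Y53.4935
G1 X153.1676 Y73.1811
G1 X166.5967 Y182.5324
M5
G0 X90.7202 Y91.6002
M3 S417
G1 X181.9908 Y91.6002 F1574
G1 X181.9908 Y84.3703
G1 X90.7202 Y84.3703
G1 X90.7202 Y91.6002
M5
G0 X145.7153 Y20.5188
M3 S417
G1 X152.8395 Y20.7094 F1574
G1 X158.9962 Y21.5578
G1 X164.1853 Y23.0640
G1 X168.4070 Y25.2281
G1 X171.6611 Y28.0500
G1 X173.9478 Y31.5297
M5
G0 X153.0901 Y76.3949
M3 S417
G1 X115.5111 Y34.1639 F1574
G1 X59.0769 Y30.8745
G1 X16.8459 Y68.4535
G1 X13.5565 Y124.8877
G1 X51.1355 Y167.1187
G1 X107.5697 Y170.4081
G1 X149.8007 Y132.8291
G1 X153.0901 Y76.3949
M5
G0 X59.9552 Y44.7694
M3 S417
G1 X72.1859 Y69.0418 F1574
M5
G0 X83.6957 Y180.4099
M3 S417
G1 X82.7220 Y184.0437 F1574
G1 X80.0619 Y186.7038
G1 X76.4281 Y187.6775
G1 X72.7943 Y186.7038
G1 X70.1342 Y184.0437
G1 X69.1605 Y180.4099
G1 X70.1342 Y176.7761
G1 X72.7943 Y174.1160
G1 X76.4281 Y173.1423
G1 X80.0619 Y174.1160
G1 X82.7220 Y176.7761
G1 X83.6957 Y180.4099
M5
G0 X0.0000 Y0.0000

1 u = 1 mm; y_m = 202.1316 − y.

[1] `<path>` rectangle, #000000→cut S951 F1007: (88.8522,174.4817) → (144.4833,174.4817) → (144.4833,167.7282) → (88.8522,167.7282) → (88.8522,174.4817) (closed)

[2] `<path>` open polyline, #008000→score S417 F1574: (10.2277,61.2609) → (63.5800,143.0341) → (67.0346,53.4935) → (153.1676,73.1811) → (166.5967,182.5324)

[3] `<rect>` rectangle, #008000→score S417 F1574: (90.7202,91.6002) → (181.9908,91.6002) → (181.9908,84.3703) → (90.7202,84.3703) → (90.7202,91.6002) (closed)

[4] `<path>` quadratic bezier, #008000→score S417 F1574: (145.7153,20.5188) → (152.8395,20.7094) → (158.9962,21.5578) → (164.1853,23.0640) → (168.4070,25.2281) → (171.6611,28.0500) → (173.9478,31.5297)

[5] `<polygon>` regular polygon, #008000→score S417 F1574: (153.0901,76.3949) → (115.5111,34.1639) → (59.0769,30.8745) → (16.8459,68.4535) → (13.5565,124.8877) → (51.1355,167.1187) → (107.5697,170.4081) → (149.8007,132.8291) → (153.0901,76.3949) (closed)

[6] `<polyline>` line segment, #008000→score S417 F1574: (59.9552,44.7694) → (72.1859,69.0418)

[7] `<circle>` circle, #008000→score S417 F1574: (83.6957,180.4099) → (82.7220,184.0437) → (80.0619,186.7038) → (76.4281,187.6775) → (72.7943,186.7038) → (70.1342,184.0437) → (69.1605,180.4099) → (70.1342,176.7761) → (72.7943,174.1160) → (76.4281,173.1423) → (80.0619,174.1160) → (82.7220,176.7761) → (83.6957,180.4099) (closed)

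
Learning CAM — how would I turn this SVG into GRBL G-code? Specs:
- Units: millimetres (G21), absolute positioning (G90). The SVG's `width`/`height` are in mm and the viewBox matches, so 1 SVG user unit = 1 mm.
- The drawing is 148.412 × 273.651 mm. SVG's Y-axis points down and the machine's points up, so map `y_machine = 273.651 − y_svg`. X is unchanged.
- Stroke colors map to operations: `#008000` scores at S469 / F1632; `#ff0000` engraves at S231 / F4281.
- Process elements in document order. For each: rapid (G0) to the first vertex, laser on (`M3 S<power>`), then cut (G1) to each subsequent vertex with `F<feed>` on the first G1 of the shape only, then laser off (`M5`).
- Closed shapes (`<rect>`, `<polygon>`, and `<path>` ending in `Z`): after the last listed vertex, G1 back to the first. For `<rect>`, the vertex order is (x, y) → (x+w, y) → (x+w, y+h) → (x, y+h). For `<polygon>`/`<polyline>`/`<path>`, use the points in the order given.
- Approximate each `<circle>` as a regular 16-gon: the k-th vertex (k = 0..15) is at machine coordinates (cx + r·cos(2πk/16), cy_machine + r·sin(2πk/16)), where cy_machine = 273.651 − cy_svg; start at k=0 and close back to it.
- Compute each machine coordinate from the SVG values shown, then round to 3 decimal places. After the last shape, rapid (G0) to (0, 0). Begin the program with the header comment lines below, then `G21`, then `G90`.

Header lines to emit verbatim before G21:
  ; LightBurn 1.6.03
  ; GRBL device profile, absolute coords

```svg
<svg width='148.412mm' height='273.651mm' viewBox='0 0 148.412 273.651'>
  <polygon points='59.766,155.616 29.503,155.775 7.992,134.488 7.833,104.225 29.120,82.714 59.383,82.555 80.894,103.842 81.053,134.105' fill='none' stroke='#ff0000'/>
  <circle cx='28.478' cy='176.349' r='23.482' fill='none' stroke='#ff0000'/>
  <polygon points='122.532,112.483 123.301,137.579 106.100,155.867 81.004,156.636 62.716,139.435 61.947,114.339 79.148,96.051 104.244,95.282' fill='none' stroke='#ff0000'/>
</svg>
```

1 u = 1 mm; y_m = 273.651 − y.

[1] `<polygon>` regular polygon, #ff0000→engrave S231 F4281: (59.766,118.035) → (29.503,117.876) → (7.992,139.163) → (7.833,169.426) → (29.120,190.937) → (59.383,191.096) → (80.894,169.809) → (81.053,139.546) → (59.766,118.035) (closed)

[2] `<circle>` circle, #ff0000→engrave S231 F4281: (51.960,97.302) → (50.173,106.288) → (45.082,113.906) → (37.464,118.997) → (28.478,120.784) → (19.492,118.997) → (11.874,113.906) → (6.783,106.288) → (4.996,97.302) → (6.783,88.316) → (11.874,80.698) → (19.492,75.607) → (28.478,73.820) → (37.464,75.607) → (45.082,80.698) → (50.173,88.316) → (51.960,97.302) (closed)

[3] `<polygon>` regular polygon, #ff0000→engrave S231 F4281: (122.532,161.168) → (123.301,136.072) → (106.100,117.784) → (81.004,117.015) → (62.716,134.216) → (61.947,159.312) → (79.148,177.600) → (104.244,178.369) → (122.532,161.168) (closed)

; LightBurn 1.6.03
; GRBL device profile, absolute coords
G21
G90
G0 X59.766 Y118.035
M3 S231
G1 X29.503 Y117.876 F4281
G1 X7.992 Y139.163
G1 X7.833 Y169.426
G1 X29.120 Y190.937
G1 X59.383 Y191.096
G1 X80.894 Y169.809
G1 X81.053 Y139.546
G1 X59.766 Y118.035
M5
G0 X51.960 Y97.302
M3 S231
G1 X50.173 Y106.288 F4281
G1 X45.082 Y113.906
G1 X37.464 Y118.997
G1 X28.478 Y120.784
G1 X19.492 Y118.997
G1 X11.874 Y113.906
G1 X6.783 Y106.288
G1 X4.996 Y97.302
G1 X6.783 Y88.316
G1 X11.874 Y80.698
G1 X19.492 Y75.607
G1 X28.478 Y73.820
G1 X37.464 Y75.607
G1 X45.082 Y80.698
G1 X50.173 Y88.316
G1 X51.960 Y97.302
M5
G0 X122.532 Y161.168
M3 S231
G1 X123.301 Y136.072 F4281
G1 X106.100 Y117.784
G1 X81.004 Y117.015
G1 X62.716 Y134.216
G1 X61.947 Y159.312
G1 X79.148 Y177.600
G1 X104.244 Y178.369
G1 X122.532 Y161.168
M5
G0 X0.000 Y0.000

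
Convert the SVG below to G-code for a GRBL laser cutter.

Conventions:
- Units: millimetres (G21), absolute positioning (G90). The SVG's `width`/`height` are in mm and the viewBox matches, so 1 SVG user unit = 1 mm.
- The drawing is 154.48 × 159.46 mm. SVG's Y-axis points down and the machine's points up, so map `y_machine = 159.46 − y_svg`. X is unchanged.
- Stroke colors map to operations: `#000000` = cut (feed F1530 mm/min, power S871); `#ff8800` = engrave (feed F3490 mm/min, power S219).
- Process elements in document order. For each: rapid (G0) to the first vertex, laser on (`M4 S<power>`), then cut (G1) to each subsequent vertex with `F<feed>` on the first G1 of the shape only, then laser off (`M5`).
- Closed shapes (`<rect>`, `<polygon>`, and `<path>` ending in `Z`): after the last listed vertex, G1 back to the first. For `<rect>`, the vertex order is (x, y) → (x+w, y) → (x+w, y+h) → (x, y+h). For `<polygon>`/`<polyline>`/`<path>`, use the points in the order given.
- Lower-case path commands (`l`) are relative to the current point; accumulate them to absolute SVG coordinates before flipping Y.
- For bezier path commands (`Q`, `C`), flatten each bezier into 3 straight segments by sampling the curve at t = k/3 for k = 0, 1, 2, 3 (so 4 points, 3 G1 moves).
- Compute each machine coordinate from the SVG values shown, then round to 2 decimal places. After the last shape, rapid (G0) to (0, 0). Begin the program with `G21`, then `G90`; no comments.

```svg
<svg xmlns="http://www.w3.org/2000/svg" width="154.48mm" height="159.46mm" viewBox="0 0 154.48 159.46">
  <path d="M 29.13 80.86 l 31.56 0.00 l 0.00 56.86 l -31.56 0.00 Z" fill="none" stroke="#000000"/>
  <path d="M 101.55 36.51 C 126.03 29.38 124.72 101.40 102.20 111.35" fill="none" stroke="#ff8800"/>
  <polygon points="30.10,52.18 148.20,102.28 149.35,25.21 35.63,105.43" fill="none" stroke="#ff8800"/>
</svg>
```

1 u = 1 mm; y_m = 159.46 − y.

[1] `<path>` rectangle, #000000→cut S871 F1530: (29.13,78.60) → (60.69,78.60) → (60.69,21.74) → (29.13,21.74) → (29.13,78.60) (closed)

[2] `<path>` cubic bezier, #ff8800→engrave S219 F3490: (101.55,122.95) → (117.60,108.93) → (117.48,73.52) → (102.20,48.11)

[3] `<polygon>` closed polygon, #ff8800→engrave S219 F3490: (30.10,107.28) → (148.20,57.18) → (149.35,134.25) → (35.63,54.03) → (30.10,107.28) (closed)

G21
G90
G0 X29.13 Y78.60
M4 S871
G1 X60.69 Y78.60 F1530
G1 X60.69 Y21.74
G1 X29.13 Y21.74
G1 X29.13 Y78.60
M5
G0 X101.55 Y122.95
M4 S219
G1 X117.60 Y108.93 F3490
G1 X117.48 Y73.52
G1 X102.20 Y48.11
M5
G0 X30.10 Y107.28
M4 S219
G1 X148.20 Y57.18 F3490
G1 X149.35 Y134.25
G1 X35.63 Y54.03
G1 X30.10 Y107.28
M5
G0 X0.00 Y0.00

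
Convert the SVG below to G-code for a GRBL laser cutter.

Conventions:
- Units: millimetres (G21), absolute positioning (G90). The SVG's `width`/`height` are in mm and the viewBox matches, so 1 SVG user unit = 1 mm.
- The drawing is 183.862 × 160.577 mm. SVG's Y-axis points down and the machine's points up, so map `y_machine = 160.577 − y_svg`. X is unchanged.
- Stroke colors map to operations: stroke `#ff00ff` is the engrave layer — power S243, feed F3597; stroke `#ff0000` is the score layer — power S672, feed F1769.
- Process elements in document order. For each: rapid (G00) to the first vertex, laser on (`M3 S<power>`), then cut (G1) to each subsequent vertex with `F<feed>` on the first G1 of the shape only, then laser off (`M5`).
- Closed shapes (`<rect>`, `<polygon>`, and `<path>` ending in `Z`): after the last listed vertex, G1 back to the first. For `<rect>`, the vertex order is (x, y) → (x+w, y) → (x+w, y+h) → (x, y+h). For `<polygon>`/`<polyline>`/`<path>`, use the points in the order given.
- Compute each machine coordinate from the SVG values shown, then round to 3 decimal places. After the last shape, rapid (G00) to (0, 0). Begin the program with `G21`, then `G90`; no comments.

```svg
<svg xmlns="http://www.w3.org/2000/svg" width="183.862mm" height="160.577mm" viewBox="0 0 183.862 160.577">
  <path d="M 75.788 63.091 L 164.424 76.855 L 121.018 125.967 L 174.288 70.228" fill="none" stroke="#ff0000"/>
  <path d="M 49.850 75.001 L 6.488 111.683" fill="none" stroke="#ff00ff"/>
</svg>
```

viewBox `0 0 183.862 160.577` with mm width/height → 1 unit = 1 mm. Flip: y_m = 160.577 − y_svg.

**Shape 1** — `<path>` open polyline, stroke `#ff0000` → score (S672, F1769). Machine vertices: (75.788,97.486) → (164.424,83.722) → (121.018,34.610) → (174.288,90.349). Open path.

**Shape 2** — `<path>` line segment, stroke `#ff00ff` → engrave (S243, F3597). Machine vertices: (49.850,85.576) → (6.488,48.894). Open path.

G21
G90
G00 X75.788 Y97.486
M3 S672
G1 X164.424 Y83.722 F1769
G1 X121.018 Y34.610
G1 X174.288 Y90.349
M5
G00 X49.850 Y85.576
M3 S243
G1 X6.488 Y48.894 F3597
M5
G00 X0.000 Y0.000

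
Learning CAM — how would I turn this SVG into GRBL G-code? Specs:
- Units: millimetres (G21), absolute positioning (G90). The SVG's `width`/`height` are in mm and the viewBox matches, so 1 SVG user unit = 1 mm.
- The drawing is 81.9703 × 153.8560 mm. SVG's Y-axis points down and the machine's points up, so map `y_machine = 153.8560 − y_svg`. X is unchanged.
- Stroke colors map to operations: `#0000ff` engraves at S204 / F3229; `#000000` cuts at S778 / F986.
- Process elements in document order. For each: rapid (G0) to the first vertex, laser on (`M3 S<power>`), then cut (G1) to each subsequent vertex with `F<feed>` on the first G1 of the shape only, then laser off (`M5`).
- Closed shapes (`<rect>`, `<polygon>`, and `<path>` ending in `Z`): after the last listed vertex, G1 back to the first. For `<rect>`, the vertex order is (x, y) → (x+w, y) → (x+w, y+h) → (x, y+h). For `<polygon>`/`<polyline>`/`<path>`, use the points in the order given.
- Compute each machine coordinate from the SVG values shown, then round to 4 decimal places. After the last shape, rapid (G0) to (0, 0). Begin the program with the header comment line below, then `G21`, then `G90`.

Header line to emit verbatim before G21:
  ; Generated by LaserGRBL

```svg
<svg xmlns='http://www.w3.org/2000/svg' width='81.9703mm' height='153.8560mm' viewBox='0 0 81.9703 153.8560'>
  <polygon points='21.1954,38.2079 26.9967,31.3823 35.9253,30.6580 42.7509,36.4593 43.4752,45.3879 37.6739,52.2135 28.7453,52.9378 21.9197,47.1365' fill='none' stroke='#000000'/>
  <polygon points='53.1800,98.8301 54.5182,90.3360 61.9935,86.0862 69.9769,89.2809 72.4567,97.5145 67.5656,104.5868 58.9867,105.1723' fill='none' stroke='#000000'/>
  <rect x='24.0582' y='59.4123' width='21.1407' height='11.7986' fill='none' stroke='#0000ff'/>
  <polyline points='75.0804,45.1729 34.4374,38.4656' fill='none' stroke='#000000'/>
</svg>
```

1 u = 1 mm; y_m = 153.8560 − y.

[1] `<polygon>` regular polygon, #000000→cut S778 F986: (21.1954,115.6481) → (26.9967,122.4737) → (35.9253,123.1980) → (42.7509,117.3967) → (43.4752,108.4681) → (37.6739,101.6425) → (28.7453,100.9182) → (21.9197,106.7195) → (21.1954,115.6481) (closed)

[2] `<polygon>` regular polygon, #000000→cut S778 F986: (53.1800,55.0259) → (54.5182,63.5200) → (61.9935,67.7698) → (69.9769,64.5751) → (72.4567,56.3415) → (67.5656,49.2692) → (58.9867,48.6837) → (53.1800,55.0259) (closed)

[3] `<rect>` rectangle, #0000ff→engrave S204 F3229: (24.0582,94.4437) → (45.1989,94.4437) → (45.1989,82.6451) → (24.0582,82.6451) → (24.0582,94.4437) (closed)

[4] `<polyline>` line segment, #000000→cut S778 F986: (75.0804,108.6831) → (34.4374,115.3904)

; Generated by LaserGRBL
G21
G90
G0 X21.1954 Y115.6481
M3 S778
G1 X26.9967 Y122.4737 F986
G1 X35.9253 Y123.1980
G1 X42.7509 Y117.3967
G1 X43.4752 Y108.4681
G1 X37.6739 Y101.6425
G1 X28.7453 Y100.9182
G1 X21.9197 Y106.7195
G1 X21.1954 Y115.6481
M5
G0 X53.1800 Y55.0259
M3 S778
G1 X54.5182 Y63.5200 F986
G1 X61.9935 Y67.7698
G1 X69.9769 Y64.5751
G1 X72.4567 Y56.3415
G1 X67.5656 Y49.2692
G1 X58.9867 Y48.6837
G1 X53.1800 Y55.0259
M5
G0 X24.0582 Y94.4437
M3 S204
G1 X45.1989 Y94.4437 F3229
G1 X45.1989 Y82.6451
G1 X24.0582 Y82.6451
G1 X24.0582 Y94.4437
M5
G0 X75.0804 Y108.6831
M3 S778
G1 X34.4374 Y115.3904 F986
M5
G0 X0.0000 Y0.0000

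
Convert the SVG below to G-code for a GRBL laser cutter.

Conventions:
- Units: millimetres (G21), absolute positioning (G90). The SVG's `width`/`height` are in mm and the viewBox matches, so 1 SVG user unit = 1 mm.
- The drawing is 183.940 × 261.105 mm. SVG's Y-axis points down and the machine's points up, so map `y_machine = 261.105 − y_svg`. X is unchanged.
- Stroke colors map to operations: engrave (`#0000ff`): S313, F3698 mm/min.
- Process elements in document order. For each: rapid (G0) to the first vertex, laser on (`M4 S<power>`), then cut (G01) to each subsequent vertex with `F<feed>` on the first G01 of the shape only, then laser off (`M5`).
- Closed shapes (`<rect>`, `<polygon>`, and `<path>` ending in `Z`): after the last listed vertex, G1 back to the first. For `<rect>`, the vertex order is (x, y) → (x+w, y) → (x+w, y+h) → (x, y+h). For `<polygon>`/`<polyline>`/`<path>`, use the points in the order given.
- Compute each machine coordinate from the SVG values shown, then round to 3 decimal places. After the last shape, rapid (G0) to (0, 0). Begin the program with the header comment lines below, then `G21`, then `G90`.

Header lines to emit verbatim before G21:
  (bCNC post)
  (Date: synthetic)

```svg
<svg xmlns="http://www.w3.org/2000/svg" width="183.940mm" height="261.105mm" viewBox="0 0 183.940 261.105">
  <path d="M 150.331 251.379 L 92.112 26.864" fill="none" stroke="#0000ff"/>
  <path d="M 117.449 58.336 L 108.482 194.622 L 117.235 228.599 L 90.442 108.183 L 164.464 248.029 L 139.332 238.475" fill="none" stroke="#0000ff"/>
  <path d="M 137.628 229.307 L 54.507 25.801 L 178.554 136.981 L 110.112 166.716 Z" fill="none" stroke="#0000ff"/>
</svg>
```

1 u = 1 mm; y_m = 261.105 − y.

[1] `<path>` line segment, #0000ff→engrave S313 F3698: (150.331,9.726) → (92.112,234.241)

[2] `<path>` open polyline, #0000ff→engrave S313 F3698: (117.449,202.769) → (108.482,66.483) → (117.235,32.506) → (90.442,152.922) → (164.464,13.076) → (139.332,22.630)

[3] `<path>` closed polygon, #0000ff→engrave S313 F3698: (137.628,31.798) → (54.507,235.304) → (178.554,124.124) → (110.112,94.389) → (137.628,31.798) (closed)

(bCNC post)
(Date: synthetic)
G21
G90
G0 X150.331 Y9.726
M4 S313
G01 X92.112 Y234.241 F3698
M5
G0 X117.449 Y202.769
M4 S313
G01 X108.482 Y66.483 F3698
G01 X117.235 Y32.506
G01 X90.442 Y152.922
G01 X164.464 Y13.076
G01 X139.332 Y22.630
M5
G0 X137.628 Y31.798
M4 S313
G01 X54.507 Y235.304 F3698
G01 X178.554 Y124.124
G01 X110.112 Y94.389
G01 X137.628 Y31.798
M5
G0 X0.000 Y0.000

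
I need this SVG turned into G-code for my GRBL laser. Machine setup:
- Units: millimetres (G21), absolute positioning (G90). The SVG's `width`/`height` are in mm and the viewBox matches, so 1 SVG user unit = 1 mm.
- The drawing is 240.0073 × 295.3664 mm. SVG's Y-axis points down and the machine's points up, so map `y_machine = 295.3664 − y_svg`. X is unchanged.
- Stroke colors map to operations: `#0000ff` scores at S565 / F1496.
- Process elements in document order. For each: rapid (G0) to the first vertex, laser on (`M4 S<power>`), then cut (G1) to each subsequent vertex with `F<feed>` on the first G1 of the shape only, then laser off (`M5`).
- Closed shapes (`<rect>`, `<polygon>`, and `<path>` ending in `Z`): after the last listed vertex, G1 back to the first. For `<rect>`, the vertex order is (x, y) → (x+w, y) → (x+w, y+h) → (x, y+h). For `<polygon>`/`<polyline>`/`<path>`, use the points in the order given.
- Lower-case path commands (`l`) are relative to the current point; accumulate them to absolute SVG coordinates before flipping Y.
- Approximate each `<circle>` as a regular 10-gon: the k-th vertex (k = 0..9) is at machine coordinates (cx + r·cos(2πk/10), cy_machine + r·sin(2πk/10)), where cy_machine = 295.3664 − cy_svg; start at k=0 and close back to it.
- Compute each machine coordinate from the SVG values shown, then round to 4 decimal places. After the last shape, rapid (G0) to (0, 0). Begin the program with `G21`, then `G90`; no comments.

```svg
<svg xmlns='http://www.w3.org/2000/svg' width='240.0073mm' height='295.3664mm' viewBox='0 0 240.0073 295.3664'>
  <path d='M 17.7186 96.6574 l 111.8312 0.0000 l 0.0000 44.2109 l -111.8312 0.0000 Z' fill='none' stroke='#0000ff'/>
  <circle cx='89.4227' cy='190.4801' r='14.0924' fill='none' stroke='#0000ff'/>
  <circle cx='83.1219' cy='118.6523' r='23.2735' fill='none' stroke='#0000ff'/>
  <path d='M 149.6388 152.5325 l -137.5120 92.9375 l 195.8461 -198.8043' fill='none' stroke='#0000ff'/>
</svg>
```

Since the viewBox matches the mm dimensions, user units are millimetres directly. The only transform is the Y-flip y_m = 295.3664 − y_svg.

Shape 1 is a rectangle drawn with `<path>`. Its stroke #0000ff means score at S565, F1496. After flipping Y the toolpath is (17.7186,198.7090) → (129.5498,198.7090) → (129.5498,154.4981) → (17.7186,154.4981) → (17.7186,198.7090), returning to the start.

Shape 2 is a circle drawn with `<circle>`. Its stroke #0000ff means score at S565, F1496. After flipping Y the toolpath is (103.5151,104.8863) → (100.8237,113.1696) → (93.7775,118.2890) → (85.0679,118.2890) → (78.0217,113.1696) → (75.3303,104.8863) → (78.0217,96.6030) → (85.0679,91.4836) → (93.7775,91.4836) → (100.8237,96.6030) → (103.5151,104.8863), returning to the start.

Shape 3 is a circle drawn with `<circle>`. Its stroke #0000ff means score at S565, F1496. After flipping Y the toolpath is (106.3954,176.7141) → (101.9506,190.3939) → (90.3138,198.8485) → (75.9300,198.8485) → (64.2932,190.3939) → (59.8484,176.7141) → (64.2932,163.0343) → (75.9300,154.5797) → (90.3138,154.5797) → (101.9506,163.0343) → (106.3954,176.7141), returning to the start.

Shape 4 is a open polyline drawn with `<path>`. Its stroke #0000ff means score at S565, F1496. After flipping Y the toolpath is (149.6388,142.8339) → (12.1268,49.8964) → (207.9729,248.7007).

G21
G90
G0 X17.7186 Y198.7090
M4 S565
G1 X129.5498 Y198.7090 F1496
G1 X129.5498 Y154.4981
G1 X17.7186 Y154.4981
G1 X17.7186 Y198.7090
M5
G0 X103.5151 Y104.8863
M4 S565
G1 X100.8237 Y113.1696 F1496
G1 X93.7775 Y118.2890
G1 X85.0679 Y118.2890
G1 X78.0217 Y113.1696
G1 X75.3303 Y104.8863
G1 X78.0217 Y96.6030
G1 X85.0679 Y91.4836
G1 X93.7775 Y91.4836
G1 X100.8237 Y96.6030
G1 X103.5151 Y104.8863
M5
G0 X106.3954 Y176.7141
M4 S565
G1 X101.9506 Y190.3939 F1496
G1 X90.3138 Y198.8485
G1 X75.9300 Y198.8485
G1 X64.2932 Y190.3939
G1 X59.8484 Y176.7141
G1 X64.2932 Y163.0343
G1 X75.9300 Y154.5797
G1 X90.3138 Y154.5797
G1 X101.9506 Y163.0343
G1 X106.3954 Y176.7141
M5
G0 X149.6388 Y142.8339
M4 S565
G1 X12.1268 Y49.8964 F1496
G1 X207.9729 Y248.7007
M5
G0 X0.0000 Y0.0000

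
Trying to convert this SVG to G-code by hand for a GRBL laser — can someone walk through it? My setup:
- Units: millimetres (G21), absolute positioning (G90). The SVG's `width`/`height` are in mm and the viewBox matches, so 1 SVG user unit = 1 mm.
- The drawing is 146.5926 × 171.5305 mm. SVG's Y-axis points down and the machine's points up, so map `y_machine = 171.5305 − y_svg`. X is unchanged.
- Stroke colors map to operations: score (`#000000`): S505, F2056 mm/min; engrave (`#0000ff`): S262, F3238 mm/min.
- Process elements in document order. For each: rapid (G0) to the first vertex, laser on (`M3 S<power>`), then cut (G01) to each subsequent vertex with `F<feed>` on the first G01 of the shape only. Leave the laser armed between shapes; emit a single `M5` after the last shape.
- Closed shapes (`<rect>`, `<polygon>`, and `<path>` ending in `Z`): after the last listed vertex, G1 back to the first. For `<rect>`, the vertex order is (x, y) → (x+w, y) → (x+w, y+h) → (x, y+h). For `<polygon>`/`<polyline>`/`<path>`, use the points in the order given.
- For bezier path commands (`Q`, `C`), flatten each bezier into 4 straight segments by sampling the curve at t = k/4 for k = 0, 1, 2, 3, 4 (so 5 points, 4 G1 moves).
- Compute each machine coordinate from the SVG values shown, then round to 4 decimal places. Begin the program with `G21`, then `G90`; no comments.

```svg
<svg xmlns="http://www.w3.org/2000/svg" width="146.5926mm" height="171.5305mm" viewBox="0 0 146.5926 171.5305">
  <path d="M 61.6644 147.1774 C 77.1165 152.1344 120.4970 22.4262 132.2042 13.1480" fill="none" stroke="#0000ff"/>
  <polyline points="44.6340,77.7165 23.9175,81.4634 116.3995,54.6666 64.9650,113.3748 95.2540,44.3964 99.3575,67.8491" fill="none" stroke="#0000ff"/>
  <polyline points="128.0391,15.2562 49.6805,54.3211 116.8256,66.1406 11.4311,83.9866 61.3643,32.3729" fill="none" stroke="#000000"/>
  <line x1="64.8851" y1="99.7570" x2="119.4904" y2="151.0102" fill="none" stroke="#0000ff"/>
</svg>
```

G21
G90
G0 X61.6644 Y24.3531
M3 S262
G01 X77.5588 Y41.8992 F3238
G01 X98.3386 Y86.0296
G01 X118.4163 Y132.8291
G01 X132.2042 Y158.3825
G0 X44.6340 Y93.8140
M3 S262
G01 X23.9175 Y90.0671 F3238
G01 X116.3995 Y116.8639
G01 X64.9650 Y58.1557
G01 X95.2540 Y127.1341
G01 X99.3575 Y103.6814
G0 X128.0391 Y156.2743
M3 S505
G01 X49.6805 Y117.2094 F2056
G01 X116.8256 Y105.3899
G01 X11.4311 Y87.5439
G01 X61.3643 Y139.1576
G0 X64.8851 Y71.7735
M3 S262
G01 X119.4904 Y20.5203 F3238
M5

Since the viewBox matches the mm dimensions, user units are millimetres directly. The only transform is the Y-flip y_m = 171.5305 − y_svg.

Shape 1 is a cubic bezier drawn with `<path>`. Its stroke #0000ff means engrave at S262, F3238. After flipping Y the toolpath is (61.6644,24.3531) → (77.5588,41.8992) → (98.3386,86.0296) → (118.4163,132.8291) → (132.2042,158.3825).

Shape 2 is a open polyline drawn with `<polyline>`. Its stroke #0000ff means engrave at S262, F3238. After flipping Y the toolpath is (44.6340,93.8140) → (23.9175,90.0671) → (116.3995,116.8639) → (64.9650,58.1557) → (95.2540,127.1341) → (99.3575,103.6814).

Shape 3 is a open polyline drawn with `<polyline>`. Its stroke #000000 means score at S505, F2056. After flipping Y the toolpath is (128.0391,156.2743) → (49.6805,117.2094) → (116.8256,105.3899) → (11.4311,87.5439) → (61.3643,139.1576).

Shape 4 is a line segment drawn with `<line>`. Its stroke #0000ff means engrave at S262, F3238. After flipping Y the toolpath is (64.8851,71.7735) → (119.4904,20.5203).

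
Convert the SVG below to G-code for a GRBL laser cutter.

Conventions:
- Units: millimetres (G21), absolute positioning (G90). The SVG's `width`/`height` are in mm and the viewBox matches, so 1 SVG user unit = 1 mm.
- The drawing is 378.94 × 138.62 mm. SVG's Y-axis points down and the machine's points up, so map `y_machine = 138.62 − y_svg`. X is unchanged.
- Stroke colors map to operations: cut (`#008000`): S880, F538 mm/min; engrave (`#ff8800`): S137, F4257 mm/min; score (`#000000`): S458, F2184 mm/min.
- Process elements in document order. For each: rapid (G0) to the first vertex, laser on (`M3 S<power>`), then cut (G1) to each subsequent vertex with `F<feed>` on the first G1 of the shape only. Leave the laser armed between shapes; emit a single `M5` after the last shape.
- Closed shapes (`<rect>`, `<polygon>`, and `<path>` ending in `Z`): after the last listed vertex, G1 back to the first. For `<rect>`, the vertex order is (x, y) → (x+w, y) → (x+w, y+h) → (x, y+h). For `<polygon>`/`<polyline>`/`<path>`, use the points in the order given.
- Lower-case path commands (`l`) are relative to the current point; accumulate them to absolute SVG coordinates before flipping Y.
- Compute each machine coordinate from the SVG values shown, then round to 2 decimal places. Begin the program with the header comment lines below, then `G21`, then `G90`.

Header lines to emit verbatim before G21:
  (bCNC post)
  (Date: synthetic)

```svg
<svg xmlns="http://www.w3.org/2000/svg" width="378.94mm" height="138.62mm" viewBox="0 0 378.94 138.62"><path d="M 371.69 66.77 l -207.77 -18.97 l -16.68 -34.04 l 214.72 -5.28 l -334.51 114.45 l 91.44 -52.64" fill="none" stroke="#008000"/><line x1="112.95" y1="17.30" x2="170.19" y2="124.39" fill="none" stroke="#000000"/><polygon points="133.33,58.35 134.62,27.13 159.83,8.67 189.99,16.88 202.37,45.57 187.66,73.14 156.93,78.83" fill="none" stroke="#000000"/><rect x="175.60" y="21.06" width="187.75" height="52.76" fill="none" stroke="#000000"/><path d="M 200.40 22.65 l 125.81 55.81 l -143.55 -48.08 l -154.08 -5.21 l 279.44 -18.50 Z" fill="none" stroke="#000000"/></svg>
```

viewBox `0 0 378.94 138.62` with mm width/height → 1 unit = 1 mm. Flip: y_m = 138.62 − y_svg.

**Shape 1** — `<path>` open polyline, stroke `#008000` → cut (S880, F538). Machine vertices: (371.69,71.85) → (163.92,90.82) → (147.24,124.86) → (361.96,130.14) → (27.45,15.69) → (118.89,68.33). Open path.

**Shape 2** — `<line>` line segment, stroke `#000000` → score (S458, F2184). Machine vertices: (112.95,121.32) → (170.19,14.23). Open path.

**Shape 3** — `<polygon>` regular polygon, stroke `#000000` → score (S458, F2184). Machine vertices: (133.33,80.27) → (134.62,111.49) → (159.83,129.95) → (189.99,121.74) → (202.37,93.05) → (187.66,65.48) → (156.93,59.79) → (133.33,80.27). Closed: final G1 returns to the first vertex.

**Shape 4** — `<rect>` rectangle, stroke `#000000` → score (S458, F2184). Machine vertices: (175.60,117.56) → (363.35,117.56) → (363.35,64.80) → (175.60,64.80) → (175.60,117.56). Closed: final G1 returns to the first vertex.

**Shape 5** — `<path>` closed polygon, stroke `#000000` → score (S458, F2184). Machine vertices: (200.40,115.97) → (326.21,60.16) → (182.66,108.24) → (28.58,113.45) → (308.02,131.95) → (200.40,115.97). Closed: final G1 returns to the first vertex.

(bCNC post)
(Date: synthetic)
G21
G90
G0 X371.69 Y71.85
M3 S880
G1 X163.92 Y90.82 F538
G1 X147.24 Y124.86
G1 X361.96 Y130.14
G1 X27.45 Y15.69
G1 X118.89 Y68.33
G0 X112.95 Y121.32
M3 S458
G1 X170.19 Y14.23 F2184
G0 X133.33 Y80.27
M3 S458
G1 X134.62 Y111.49 F2184
G1 X159.83 Y129.95
G1 X189.99 Y121.74
G1 X202.37 Y93.05
G1 X187.66 Y65.48
G1 X156.93 Y59.79
G1 X133.33 Y80.27
G0 X175.60 Y117.56
M3 S458
G1 X363.35 Y117.56 F2184
G1 X363.35 Y64.80
G1 X175.60 Y64.80
G1 X175.60 Y117.56
G0 X200.40 Y115.97
M3 S458
G1 X326.21 Y60.16 F2184
G1 X182.66 Y108.24
G1 X28.58 Y113.45
G1 X308.02 Y131.95
G1 X200.40 Y115.97
M5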